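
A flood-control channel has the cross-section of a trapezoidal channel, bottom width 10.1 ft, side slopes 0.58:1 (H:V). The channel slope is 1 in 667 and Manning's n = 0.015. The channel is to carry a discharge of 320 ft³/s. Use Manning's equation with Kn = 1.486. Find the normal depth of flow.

Manning's equation rearranged: A R^(2/3) = nQ / (1.486·√S) = 0.015 × 320 / (1.486 × √0.001499) = 83.42.
Try y = 3.36 ft: A R^(2/3) = 69.84 — low.
Try y = 4.62 ft: A R^(2/3) = 118.4 — high.
Try y = 3.74 ft: A R^(2/3) = 83.34 — close enough.

y_n = 3.74 ft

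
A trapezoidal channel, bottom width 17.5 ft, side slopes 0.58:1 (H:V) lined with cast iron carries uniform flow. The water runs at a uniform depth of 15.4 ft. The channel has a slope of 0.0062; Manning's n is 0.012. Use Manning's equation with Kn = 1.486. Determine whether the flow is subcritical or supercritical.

With bottom width b = 17.5 ft and side slope z = 0.58: A = (b + zy)y = (17.5 + 0.58×15.4)×15.4 = 407.1 ft²; P = b + 2y√(1+z²) = 17.5 + 2×15.4×1.156 = 53.11 ft.
Hydraulic radius R = A/P = 407.1/53.11 = 7.665 ft.
V = (1.486/n) R^(2/3) √S = (1.486/0.012) × 7.665^(2/3) × √0.0062 = 37.91 ft/s. Hydraulic depth D_h = A/T = 407.1/35.36 = 11.51 ft.
Froude number Fr = V/√(g·D_h) = 37.91/√(32.2×11.51) = 1.97, which is greater than 1, so the flow is supercritical.

supercritical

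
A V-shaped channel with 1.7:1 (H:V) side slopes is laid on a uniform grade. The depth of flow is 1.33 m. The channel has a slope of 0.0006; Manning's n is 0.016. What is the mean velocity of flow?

For a triangular section with side slope z = 1.7: A = zy² = 1.7×1.33² = 3.007 m²; P = 2y√(1+z²) = 2×1.33×1.972 = 5.246 m.
Hydraulic radius R = A/P = 3.007/5.246 = 0.5732 m.
From Manning's equation, V = (1/n) R^(2/3) S^(1/2) = (1/0.016) × 0.5732^(2/3) × 0.0006^(1/2) = 1.06 m/s.

V = 1.06 m/s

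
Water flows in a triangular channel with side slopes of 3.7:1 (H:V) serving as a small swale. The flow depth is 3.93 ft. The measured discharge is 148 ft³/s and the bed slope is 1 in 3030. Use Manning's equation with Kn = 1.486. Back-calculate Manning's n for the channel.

For a triangular section with side slope z = 3.7: A = zy² = 3.7×3.93² = 57.15 ft²; P = 2y√(1+z²) = 2×3.93×3.833 = 30.13 ft.
Hydraulic radius R = A/P = 57.15/30.13 = 1.897 ft.
Rearranging Manning's equation: n = (1.486/Q) A R^(2/3) S^(1/2) = (1.486/148) × 57.15 × 1.897^(2/3) × √0.00033 = 0.016.

n = 0.016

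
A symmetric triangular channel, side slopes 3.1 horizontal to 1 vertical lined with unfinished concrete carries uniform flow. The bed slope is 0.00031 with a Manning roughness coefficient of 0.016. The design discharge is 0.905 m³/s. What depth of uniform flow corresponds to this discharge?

Manning's equation rearranged: A R^(2/3) = nQ / (1·√S) = 0.016 × 0.905 / (√0.00031) = 0.8224.
Trying y = 0.567 m: A R^(2/3) = 0.4161 — too small.
Trying y = 0.732 m: A R^(2/3) = 0.8223 — close enough.

y_n = 0.732 m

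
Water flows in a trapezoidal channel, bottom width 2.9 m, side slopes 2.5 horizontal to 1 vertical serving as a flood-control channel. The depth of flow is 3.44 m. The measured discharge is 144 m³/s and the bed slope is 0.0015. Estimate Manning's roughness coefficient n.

With bottom width b = 2.9 m and side slope z = 2.5: A = (b + zy)y = (2.9 + 2.5×3.44)×3.44 = 39.56 m²; P = b + 2y√(1+z²) = 2.9 + 2×3.44×2.693 = 21.42 m.
Hydraulic radius R = A/P = 39.56/21.42 = 1.846 m.
Rearranging Manning's equation: n = (1/Q) A R^(2/3) S^(1/2) = (1/144) × 39.56 × 1.846^(2/3) × √0.0015 = 0.016.

n = 0.016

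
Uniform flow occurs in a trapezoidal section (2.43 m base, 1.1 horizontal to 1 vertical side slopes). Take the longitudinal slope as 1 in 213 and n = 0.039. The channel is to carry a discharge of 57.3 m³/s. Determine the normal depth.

y_n = 3.56 m

Manning's equation rearranged: A R^(2/3) = nQ / (1·√S) = 0.039 × 57.3 / (√0.004695) = 32.61.
At y = 4.55 m: A R^(2/3) = 55.83 — high.
At y = 2.96 m: A R^(2/3) = 22.04 — low.
At y = 3.56 m: A R^(2/3) = 32.63 — ≈ 32.61.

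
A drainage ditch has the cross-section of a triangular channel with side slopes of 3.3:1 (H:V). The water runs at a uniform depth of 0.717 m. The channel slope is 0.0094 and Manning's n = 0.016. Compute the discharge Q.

For a triangular section with side slope z = 3.3: A = zy² = 3.3×0.717² = 1.696 m²; P = 2y√(1+z²) = 2×0.717×3.448 = 4.945 m.
Hydraulic radius R = A/P = 1.696/4.945 = 0.3431 m.
Manning's equation: Q = (1/n) A R^(2/3) S^(1/2) = (1/0.016) × 1.696 × 0.3431^(2/3) × 0.0094^(1/2) = 5.04 m³/s.

Q = 5.04 m³/s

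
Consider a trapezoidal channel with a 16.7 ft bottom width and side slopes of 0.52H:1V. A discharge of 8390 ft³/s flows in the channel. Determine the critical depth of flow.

y_c = 16.6 ft

At critical depth, Q² T / (g A³) = 1, i.e. A³/T = Q²/g = 8390²/32.2 = 2186000.
Trying y = 13.4 ft: A³/T = 1041000 — short.
Trying y = 18.9 ft: A³/T = 3467000 — over.
Trying y = 16.6 ft: A³/T = 2189000 — ≈ 2186000.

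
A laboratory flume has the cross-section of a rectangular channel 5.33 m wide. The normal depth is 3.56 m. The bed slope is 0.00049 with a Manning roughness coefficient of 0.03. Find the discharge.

Q = 18.5 m³/s

Flow area A = b·y = 5.33 × 3.56 = 18.97 m². Wetted perimeter P = b + 2y = 5.33 + 2×3.56 = 12.45 m.
Hydraulic radius R = A/P = 18.97/12.45 = 1.524 m.
Manning's equation: Q = (1/n) A R^(2/3) S^(1/2) = (1/0.03) × 18.97 × 1.524^(2/3) × 0.00049^(1/2) = 18.5 m³/s.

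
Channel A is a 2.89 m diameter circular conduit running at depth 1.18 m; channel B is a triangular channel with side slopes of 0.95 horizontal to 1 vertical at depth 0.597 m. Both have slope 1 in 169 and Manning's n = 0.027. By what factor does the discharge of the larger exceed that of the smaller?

Channel A: For a circular section of diameter D = 2.89 m at depth y = 1.18 m, the central angle is θ = 2 arccos(1 − 2y/D) = 2.773 rad. Then A = (D²/8)(θ − sin θ) = 2.518 m² and P = Dθ/2 = 4.007 m. Hydraulic radius R = A/P = 2.518/4.007 = 0.6285 m. Q_A = (1/0.027)·2.518·0.6285^(2/3)·√0.005917 = 5.265 m³/s.
Channel B: For a triangular section with side slope z = 0.95: A = zy² = 0.95×0.597² = 0.3386 m²; P = 2y√(1+z²) = 2×0.597×1.379 = 1.647 m. Hydraulic radius R = A/P = 0.3386/1.647 = 0.2056 m. Q_B = (1/0.027)·0.3386·0.2056^(2/3)·√0.005917 = 0.336 m³/s.
The larger discharge is 5.265 m³/s and the smaller is 0.336 m³/s; the ratio is 15.7.

15.7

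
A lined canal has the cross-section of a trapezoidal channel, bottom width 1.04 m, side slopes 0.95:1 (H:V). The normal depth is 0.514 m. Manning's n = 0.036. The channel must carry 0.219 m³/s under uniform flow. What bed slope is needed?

With bottom width b = 1.04 m and side slope z = 0.95: A = (b + zy)y = (1.04 + 0.95×0.514)×0.514 = 0.7855 m²; P = b + 2y√(1+z²) = 1.04 + 2×0.514×1.379 = 2.458 m.
Hydraulic radius R = A/P = 0.7855/2.458 = 0.3196 m.
From Manning's equation, S = [nQ / (1 A R^(2/3))]² = [0.036 × 0.219 / (1 × 0.7855 × 0.3196^(2/3))]² = 0.000461.

S = 0.000461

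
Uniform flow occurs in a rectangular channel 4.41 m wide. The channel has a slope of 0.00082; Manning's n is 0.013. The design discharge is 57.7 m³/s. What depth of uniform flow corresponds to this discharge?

y_n = 4.56 m

Manning's equation rearranged: A R^(2/3) = nQ / (1·√S) = 0.013 × 57.7 / (√0.00082) = 26.19.
Try y = 5.24 m: A R^(2/3) = 30.98 — high.
Try y = 3.26 m: A R^(2/3) = 17.26 — low.
Try y = 4.56 m: A R^(2/3) = 26.19 — close enough.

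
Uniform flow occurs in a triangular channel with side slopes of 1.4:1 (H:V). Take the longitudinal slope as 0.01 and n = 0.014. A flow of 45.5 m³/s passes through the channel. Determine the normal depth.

Manning's equation rearranged: A R^(2/3) = nQ / (1·√S) = 0.014 × 45.5 / (√0.01) = 6.37.
At y = 1.69 m: A R^(2/3) = 3.115 — too small.
At y = 2.81 m: A R^(2/3) = 12.09 — too large.
At y = 2.21 m: A R^(2/3) = 6.37 — close enough.

y_n = 2.21 m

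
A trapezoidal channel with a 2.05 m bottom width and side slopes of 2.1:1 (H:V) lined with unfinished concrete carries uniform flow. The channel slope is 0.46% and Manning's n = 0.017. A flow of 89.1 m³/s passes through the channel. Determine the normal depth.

Manning's equation rearranged: A R^(2/3) = nQ / (1·√S) = 0.017 × 89.1 / (√0.0046) = 22.33.
Trying y = 2.08 m: A R^(2/3) = 14.55 — short.
Trying y = 2.83 m: A R^(2/3) = 29.47 — over.
Trying y = 2.51 m: A R^(2/3) = 22.32 — close enough.

y_n = 2.51 m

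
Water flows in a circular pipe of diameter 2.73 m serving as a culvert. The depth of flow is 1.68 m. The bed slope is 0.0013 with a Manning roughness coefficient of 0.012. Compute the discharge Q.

Q = 9.52 m³/s

For a circular section of diameter D = 2.73 m at depth y = 1.68 m, the central angle is θ = 2 arccos(1 − 2y/D) = 3.607 rad. Then A = (D²/8)(θ − sin θ) = 3.779 m² and P = Dθ/2 = 4.924 m.
Hydraulic radius R = A/P = 3.779/4.924 = 0.7675 m.
Manning's equation: Q = (1/n) A R^(2/3) S^(1/2) = (1/0.012) × 3.779 × 0.7675^(2/3) × 0.0013^(1/2) = 9.52 m³/s.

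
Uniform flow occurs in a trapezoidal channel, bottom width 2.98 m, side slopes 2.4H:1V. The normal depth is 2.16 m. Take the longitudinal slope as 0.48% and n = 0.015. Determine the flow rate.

With bottom width b = 2.98 m and side slope z = 2.4: A = (b + zy)y = (2.98 + 2.4×2.16)×2.16 = 17.63 m²; P = b + 2y√(1+z²) = 2.98 + 2×2.16×2.6 = 14.21 m.
Hydraulic radius R = A/P = 17.63/14.21 = 1.241 m.
Manning's equation: Q = (1/n) A R^(2/3) S^(1/2) = (1/0.015) × 17.63 × 1.241^(2/3) × 0.0048^(1/2) = 94 m³/s.

Q = 94 m³/s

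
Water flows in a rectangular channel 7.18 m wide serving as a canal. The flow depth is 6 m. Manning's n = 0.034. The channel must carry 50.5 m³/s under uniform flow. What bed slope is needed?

S = 0.00054

Flow area A = b·y = 7.18 × 6 = 43.08 m². Wetted perimeter P = b + 2y = 7.18 + 2×6 = 19.18 m.
Hydraulic radius R = A/P = 43.08/19.18 = 2.246 m.
From Manning's equation, S = [nQ / (1 A R^(2/3))]² = [0.034 × 50.5 / (1 × 43.08 × 2.246^(2/3))]² = 0.00054.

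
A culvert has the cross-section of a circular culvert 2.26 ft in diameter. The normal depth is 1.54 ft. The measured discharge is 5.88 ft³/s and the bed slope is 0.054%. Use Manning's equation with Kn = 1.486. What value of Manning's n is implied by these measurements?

n = 0.013

For a circular section of diameter D = 2.26 ft at depth y = 1.54 ft, the central angle is θ = 2 arccos(1 − 2y/D) = 3.884 rad. Then A = (D²/8)(θ − sin θ) = 2.912 ft² and P = Dθ/2 = 4.389 ft.
Hydraulic radius R = A/P = 2.912/4.389 = 0.6634 ft.
Rearranging Manning's equation: n = (1.486/Q) A R^(2/3) S^(1/2) = (1.486/5.88) × 2.912 × 0.6634^(2/3) × √0.00054 = 0.013.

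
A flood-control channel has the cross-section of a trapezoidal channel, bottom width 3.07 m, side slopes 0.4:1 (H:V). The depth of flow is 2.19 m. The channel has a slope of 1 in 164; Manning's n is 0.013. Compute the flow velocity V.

With bottom width b = 3.07 m and side slope z = 0.4: A = (b + zy)y = (3.07 + 0.4×2.19)×2.19 = 8.642 m²; P = b + 2y√(1+z²) = 3.07 + 2×2.19×1.077 = 7.787 m.
Hydraulic radius R = A/P = 8.642/7.787 = 1.11 m.
From Manning's equation, V = (1/n) R^(2/3) S^(1/2) = (1/0.013) × 1.11^(2/3) × 0.006098^(1/2) = 6.44 m/s.

V = 6.44 m/s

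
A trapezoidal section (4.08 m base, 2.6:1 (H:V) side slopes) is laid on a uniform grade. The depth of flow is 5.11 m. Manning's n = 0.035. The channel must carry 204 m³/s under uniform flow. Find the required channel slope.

With bottom width b = 4.08 m and side slope z = 2.6: A = (b + zy)y = (4.08 + 2.6×5.11)×5.11 = 88.74 m²; P = b + 2y√(1+z²) = 4.08 + 2×5.11×2.786 = 32.55 m.
Hydraulic radius R = A/P = 88.74/32.55 = 2.726 m.
From Manning's equation, S = [nQ / (1 A R^(2/3))]² = [0.035 × 204 / (1 × 88.74 × 2.726^(2/3))]² = 0.0017.

S = 0.0017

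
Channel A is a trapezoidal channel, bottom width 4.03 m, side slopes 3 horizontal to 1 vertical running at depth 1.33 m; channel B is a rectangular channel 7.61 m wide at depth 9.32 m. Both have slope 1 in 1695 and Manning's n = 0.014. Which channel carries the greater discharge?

channel B

Channel A: With bottom width b = 4.03 m and side slope z = 3: A = (b + zy)y = (4.03 + 3×1.33)×1.33 = 10.67 m²; P = b + 2y√(1+z²) = 4.03 + 2×1.33×3.162 = 12.44 m. Hydraulic radius R = A/P = 10.67/12.44 = 0.8573 m. Q_A = (1/0.014)·10.67·0.8573^(2/3)·√0.00059 = 16.7 m³/s.
Channel B: Flow area A = b·y = 7.61 × 9.32 = 70.93 m². Wetted perimeter P = b + 2y = 7.61 + 2×9.32 = 26.25 m. Hydraulic radius R = A/P = 70.93/26.25 = 2.702 m. Q_B = (1/0.014)·70.93·2.702^(2/3)·√0.00059 = 238.7 m³/s.
Q_A = 16.7 m³/s vs Q_B = 238.7 m³/s, so channel B carries more.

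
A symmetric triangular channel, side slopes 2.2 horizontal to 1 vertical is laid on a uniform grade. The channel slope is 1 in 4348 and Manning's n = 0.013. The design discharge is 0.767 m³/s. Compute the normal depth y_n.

y_n = 0.774 m

Manning's equation rearranged: A R^(2/3) = nQ / (1·√S) = 0.013 × 0.767 / (√0.00023) = 0.6575.
At y = 0.958 m: A R^(2/3) = 1.161 — too large.
At y = 0.774 m: A R^(2/3) = 0.6574 — matches.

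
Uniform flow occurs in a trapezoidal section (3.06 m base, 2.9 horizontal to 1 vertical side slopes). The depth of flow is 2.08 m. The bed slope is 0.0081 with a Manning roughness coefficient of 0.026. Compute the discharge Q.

With bottom width b = 3.06 m and side slope z = 2.9: A = (b + zy)y = (3.06 + 2.9×2.08)×2.08 = 18.91 m²; P = b + 2y√(1+z²) = 3.06 + 2×2.08×3.068 = 15.82 m.
Hydraulic radius R = A/P = 18.91/15.82 = 1.195 m.
Manning's equation: Q = (1/n) A R^(2/3) S^(1/2) = (1/0.026) × 18.91 × 1.195^(2/3) × 0.0081^(1/2) = 73.7 m³/s.

Q = 73.7 m³/s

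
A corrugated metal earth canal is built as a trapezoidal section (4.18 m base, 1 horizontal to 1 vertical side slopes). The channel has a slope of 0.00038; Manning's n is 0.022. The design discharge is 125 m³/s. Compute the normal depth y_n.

y_n = 6.38 m

Manning's equation rearranged: A R^(2/3) = nQ / (1·√S) = 0.022 × 125 / (√0.00038) = 141.1.
Try y = 4.68 m: A R^(2/3) = 73.93 — low.
Try y = 7.13 m: A R^(2/3) = 179.2 — high.
Try y = 6.38 m: A R^(2/3) = 141.1 — matches.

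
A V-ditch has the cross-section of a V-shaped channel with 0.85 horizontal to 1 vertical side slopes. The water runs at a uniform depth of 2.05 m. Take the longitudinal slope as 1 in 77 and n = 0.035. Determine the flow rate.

For a triangular section with side slope z = 0.85: A = zy² = 0.85×2.05² = 3.572 m²; P = 2y√(1+z²) = 2×2.05×1.312 = 5.381 m.
Hydraulic radius R = A/P = 3.572/5.381 = 0.6638 m.
Manning's equation: Q = (1/n) A R^(2/3) S^(1/2) = (1/0.035) × 3.572 × 0.6638^(2/3) × 0.01299^(1/2) = 8.85 m³/s.

Q = 8.85 m³/s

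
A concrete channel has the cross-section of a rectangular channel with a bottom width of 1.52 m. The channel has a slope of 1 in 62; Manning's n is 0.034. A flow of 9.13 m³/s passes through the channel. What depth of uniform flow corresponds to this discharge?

y_n = 2.33 m

Manning's equation rearranged: A R^(2/3) = nQ / (1·√S) = 0.034 × 9.13 / (√0.01613) = 2.444.
At y = 2.87 m: A R^(2/3) = 3.106 — high.
At y = 1.75 m: A R^(2/3) = 1.742 — low.
At y = 2.33 m: A R^(2/3) = 2.443 — close enough.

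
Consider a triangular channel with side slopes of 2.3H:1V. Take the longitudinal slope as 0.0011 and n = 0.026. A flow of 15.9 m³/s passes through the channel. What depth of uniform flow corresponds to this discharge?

y_n = 2.29 m

Manning's equation rearranged: A R^(2/3) = nQ / (1·√S) = 0.026 × 15.9 / (√0.0011) = 12.46.
Try y = 2.75 m: A R^(2/3) = 20.3 — too large.
Try y = 2.29 m: A R^(2/3) = 12.46 — ≈ 12.46.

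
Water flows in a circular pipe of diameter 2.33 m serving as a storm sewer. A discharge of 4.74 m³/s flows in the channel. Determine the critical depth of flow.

y_c = 0.997 m

At critical depth, Q² T / (g A³) = 1, i.e. A³/T = Q²/g = 4.74²/9.81 = 2.29.
Try y = 1.11 m: A³/T = 3.457 — over.
Try y = 0.786 m: A³/T = 0.9181 — short.
Try y = 0.997 m: A³/T = 2.292 — close enough.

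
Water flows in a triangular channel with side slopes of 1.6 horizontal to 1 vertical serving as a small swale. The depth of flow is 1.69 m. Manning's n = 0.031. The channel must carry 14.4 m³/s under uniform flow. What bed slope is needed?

S = 0.0149

For a triangular section with side slope z = 1.6: A = zy² = 1.6×1.69² = 4.57 m²; P = 2y√(1+z²) = 2×1.69×1.887 = 6.377 m.
Hydraulic radius R = A/P = 4.57/6.377 = 0.7166 m.
From Manning's equation, S = [nQ / (1 A R^(2/3))]² = [0.031 × 14.4 / (1 × 4.57 × 0.7166^(2/3))]² = 0.0149.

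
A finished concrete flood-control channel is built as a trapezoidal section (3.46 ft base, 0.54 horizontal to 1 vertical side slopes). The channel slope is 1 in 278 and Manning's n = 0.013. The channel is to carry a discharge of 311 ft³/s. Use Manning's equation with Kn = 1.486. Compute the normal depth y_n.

Manning's equation rearranged: A R^(2/3) = nQ / (1.486·√S) = 0.013 × 311 / (1.486 × √0.003597) = 45.36.
At y = 3.26 ft: A R^(2/3) = 22.95 — too small.
At y = 5.12 ft: A R^(2/3) = 52.45 — too large.
At y = 4.74 ft: A R^(2/3) = 45.36 — close enough.

y_n = 4.74 ft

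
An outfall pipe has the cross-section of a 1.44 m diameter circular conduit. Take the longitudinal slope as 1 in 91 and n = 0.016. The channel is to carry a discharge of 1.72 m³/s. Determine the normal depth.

y_n = 0.559 m

Manning's equation rearranged: A R^(2/3) = nQ / (1·√S) = 0.016 × 1.72 / (√0.01099) = 0.2625.
Trying y = 0.382 m: A R^(2/3) = 0.1269 — short.
Trying y = 0.701 m: A R^(2/3) = 0.3937 — over.
Trying y = 0.559 m: A R^(2/3) = 0.2629 — close enough.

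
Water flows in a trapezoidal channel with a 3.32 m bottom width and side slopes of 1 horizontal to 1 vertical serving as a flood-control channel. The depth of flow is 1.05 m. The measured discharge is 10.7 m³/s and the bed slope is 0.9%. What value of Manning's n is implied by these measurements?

With bottom width b = 3.32 m and side slope z = 1: A = (b + zy)y = (3.32 + 1×1.05)×1.05 = 4.589 m²; P = b + 2y√(1+z²) = 3.32 + 2×1.05×1.414 = 6.29 m.
Hydraulic radius R = A/P = 4.589/6.29 = 0.7295 m.
Rearranging Manning's equation: n = (1/Q) A R^(2/3) S^(1/2) = (1/10.7) × 4.589 × 0.7295^(2/3) × √0.009 = 0.033.

n = 0.033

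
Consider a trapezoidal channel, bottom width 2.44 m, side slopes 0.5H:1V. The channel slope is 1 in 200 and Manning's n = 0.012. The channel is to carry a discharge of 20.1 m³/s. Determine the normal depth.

Manning's equation rearranged: A R^(2/3) = nQ / (1·√S) = 0.012 × 20.1 / (√0.005) = 3.411.
At y = 1.43 m: A R^(2/3) = 3.889 — too large.
At y = 1.32 m: A R^(2/3) = 3.405 — close enough.

y_n = 1.32 m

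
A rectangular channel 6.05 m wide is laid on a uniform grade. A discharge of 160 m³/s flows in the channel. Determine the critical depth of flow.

y_c = 4.15 m

For a rectangular channel, critical depth y_c = (q²/g)^(1/3) where q = Q/b = 160/6.05 = 26.45 m²/s.
So y_c = (26.45²/9.81)^(1/3) = 4.15 m.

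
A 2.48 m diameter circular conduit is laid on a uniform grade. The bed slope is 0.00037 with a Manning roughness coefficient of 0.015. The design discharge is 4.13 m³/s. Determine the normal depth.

Manning's equation rearranged: A R^(2/3) = nQ / (1·√S) = 0.015 × 4.13 / (√0.00037) = 3.221.
At y = 2.31 m: A R^(2/3) = 3.777 — high.
At y = 1.56 m: A R^(2/3) = 2.533 — low.
At y = 1.87 m: A R^(2/3) = 3.223 — matches.

y_n = 1.87 m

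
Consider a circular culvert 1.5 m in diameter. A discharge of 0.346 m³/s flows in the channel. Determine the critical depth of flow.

y_c = 0.294 m

At critical depth, Q² T / (g A³) = 1, i.e. A³/T = Q²/g = 0.346²/9.81 = 0.0122.
At y = 0.343 m: A³/T = 0.02241 — high.
At y = 0.231 m: A³/T = 0.004755 — low.
At y = 0.294 m: A³/T = 0.01226 — ≈ 0.0122.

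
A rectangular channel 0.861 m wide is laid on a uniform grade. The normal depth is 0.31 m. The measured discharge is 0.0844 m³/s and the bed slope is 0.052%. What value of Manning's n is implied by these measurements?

n = 0.023

Flow area A = b·y = 0.861 × 0.31 = 0.2669 m². Wetted perimeter P = b + 2y = 0.861 + 2×0.31 = 1.481 m.
Hydraulic radius R = A/P = 0.2669/1.481 = 0.1802 m.
Rearranging Manning's equation: n = (1/Q) A R^(2/3) S^(1/2) = (1/0.0844) × 0.2669 × 0.1802^(2/3) × √0.00052 = 0.023.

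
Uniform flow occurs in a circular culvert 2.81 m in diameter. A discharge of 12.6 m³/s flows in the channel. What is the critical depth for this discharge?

At critical depth, Q² T / (g A³) = 1, i.e. A³/T = Q²/g = 12.6²/9.81 = 16.18.
At y = 1.14 m: A³/T = 4.767 — too small.
At y = 1.57 m: A³/T = 16.21 — ≈ 16.18.

y_c = 1.57 m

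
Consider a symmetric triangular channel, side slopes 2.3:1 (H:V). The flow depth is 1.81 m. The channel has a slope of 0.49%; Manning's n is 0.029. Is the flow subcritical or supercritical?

subcritical

For a triangular section with side slope z = 2.3: A = zy² = 2.3×1.81² = 7.535 m²; P = 2y√(1+z²) = 2×1.81×2.508 = 9.079 m.
Hydraulic radius R = A/P = 7.535/9.079 = 0.8299 m.
V = (1/n) R^(2/3) √S = (1/0.029) × 0.8299^(2/3) × √0.0049 = 2.132 m/s. Hydraulic depth D_h = A/T = 7.535/8.326 = 0.905 m.
Froude number Fr = V/√(g·D_h) = 2.132/√(9.81×0.905) = 0.715, which is less than 1, so the flow is subcritical.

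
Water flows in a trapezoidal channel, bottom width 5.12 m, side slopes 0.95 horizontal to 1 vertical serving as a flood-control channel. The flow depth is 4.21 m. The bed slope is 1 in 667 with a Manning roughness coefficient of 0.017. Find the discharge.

Q = 152 m³/s

With bottom width b = 5.12 m and side slope z = 0.95: A = (b + zy)y = (5.12 + 0.95×4.21)×4.21 = 38.39 m²; P = b + 2y√(1+z²) = 5.12 + 2×4.21×1.379 = 16.73 m.
Hydraulic radius R = A/P = 38.39/16.73 = 2.294 m.
Manning's equation: Q = (1/n) A R^(2/3) S^(1/2) = (1/0.017) × 38.39 × 2.294^(2/3) × 0.001499^(1/2) = 152 m³/s.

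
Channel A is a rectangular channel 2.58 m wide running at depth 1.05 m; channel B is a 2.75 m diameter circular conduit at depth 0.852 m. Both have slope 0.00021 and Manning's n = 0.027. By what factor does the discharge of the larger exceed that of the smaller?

1.95

Channel A: Flow area A = b·y = 2.58 × 1.05 = 2.709 m². Wetted perimeter P = b + 2y = 2.58 + 2×1.05 = 4.68 m. Hydraulic radius R = A/P = 2.709/4.68 = 0.5788 m. Q_A = (1/0.027)·2.709·0.5788^(2/3)·√0.00021 = 1.01 m³/s.
Channel B: For a circular section of diameter D = 2.75 m at depth y = 0.852 m, the central angle is θ = 2 arccos(1 − 2y/D) = 2.361 rad. Then A = (D²/8)(θ − sin θ) = 1.567 m² and P = Dθ/2 = 3.247 m. Hydraulic radius R = A/P = 1.567/3.247 = 0.4827 m. Q_B = (1/0.027)·1.567·0.4827^(2/3)·√0.00021 = 0.5175 m³/s.
The larger discharge is 1.01 m³/s and the smaller is 0.5175 m³/s; the ratio is 1.95.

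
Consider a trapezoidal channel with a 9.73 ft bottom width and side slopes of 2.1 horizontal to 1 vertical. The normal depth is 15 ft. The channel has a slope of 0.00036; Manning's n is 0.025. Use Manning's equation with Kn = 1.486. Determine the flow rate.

Q = 2740 ft³/s

With bottom width b = 9.73 ft and side slope z = 2.1: A = (b + zy)y = (9.73 + 2.1×15)×15 = 618.5 ft²; P = b + 2y√(1+z²) = 9.73 + 2×15×2.326 = 79.51 ft.
Hydraulic radius R = A/P = 618.5/79.51 = 7.778 ft.
Manning's equation: Q = (1.486/n) A R^(2/3) S^(1/2) = (1.486/0.025) × 618.5 × 7.778^(2/3) × 0.00036^(1/2) = 2740 ft³/s.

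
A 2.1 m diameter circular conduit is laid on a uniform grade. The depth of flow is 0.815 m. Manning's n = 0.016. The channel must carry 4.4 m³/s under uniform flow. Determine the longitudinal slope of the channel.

For a circular section of diameter D = 2.1 m at depth y = 0.815 m, the central angle is θ = 2 arccos(1 − 2y/D) = 2.69 rad. Then A = (D²/8)(θ − sin θ) = 1.242 m² and P = Dθ/2 = 2.825 m.
Hydraulic radius R = A/P = 1.242/2.825 = 0.4399 m.
From Manning's equation, S = [nQ / (1 A R^(2/3))]² = [0.016 × 4.4 / (1 × 1.242 × 0.4399^(2/3))]² = 0.0096.

S = 0.0096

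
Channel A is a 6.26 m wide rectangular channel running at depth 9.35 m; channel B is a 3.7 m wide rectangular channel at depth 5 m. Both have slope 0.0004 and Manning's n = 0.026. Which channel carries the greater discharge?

channel A

Channel A: Flow area A = b·y = 6.26 × 9.35 = 58.53 m². Wetted perimeter P = b + 2y = 6.26 + 2×9.35 = 24.96 m. Hydraulic radius R = A/P = 58.53/24.96 = 2.345 m. Q_A = (1/0.026)·58.53·2.345^(2/3)·√0.0004 = 79.47 m³/s.
Channel B: Flow area A = b·y = 3.7 × 5 = 18.5 m². Wetted perimeter P = b + 2y = 3.7 + 2×5 = 13.7 m. Hydraulic radius R = A/P = 18.5/13.7 = 1.35 m. Q_B = (1/0.026)·18.5·1.35^(2/3)·√0.0004 = 17.39 m³/s.
Q_A = 79.47 m³/s vs Q_B = 17.39 m³/s, so channel A carries more.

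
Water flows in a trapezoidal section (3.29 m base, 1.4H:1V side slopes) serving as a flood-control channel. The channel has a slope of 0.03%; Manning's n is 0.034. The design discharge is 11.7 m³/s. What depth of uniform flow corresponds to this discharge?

y_n = 2.58 m

Manning's equation rearranged: A R^(2/3) = nQ / (1·√S) = 0.034 × 11.7 / (√0.0003) = 22.97.
At y = 3.23 m: A R^(2/3) = 36.67 — too large.
At y = 1.87 m: A R^(2/3) = 12.03 — too small.
At y = 2.58 m: A R^(2/3) = 22.95 — ≈ 22.97.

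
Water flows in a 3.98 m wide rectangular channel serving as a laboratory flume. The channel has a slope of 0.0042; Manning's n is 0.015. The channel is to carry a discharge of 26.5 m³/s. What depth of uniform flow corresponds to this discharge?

Manning's equation rearranged: A R^(2/3) = nQ / (1·√S) = 0.015 × 26.5 / (√0.0042) = 6.134.
Trying y = 1.19 m: A R^(2/3) = 3.891 — too small.
Trying y = 1.65 m: A R^(2/3) = 6.131 — ≈ 6.134.

y_n = 1.65 m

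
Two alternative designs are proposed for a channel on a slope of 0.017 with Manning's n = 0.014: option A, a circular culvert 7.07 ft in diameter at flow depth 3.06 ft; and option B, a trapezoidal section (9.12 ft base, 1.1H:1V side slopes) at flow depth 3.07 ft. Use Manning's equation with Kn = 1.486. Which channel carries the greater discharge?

channel B

Channel A: For a circular section of diameter D = 7.07 ft at depth y = 3.06 ft, the central angle is θ = 2 arccos(1 − 2y/D) = 2.872 rad. Then A = (D²/8)(θ − sin θ) = 16.28 ft² and P = Dθ/2 = 10.15 ft. Hydraulic radius R = A/P = 16.28/10.15 = 1.604 ft. Q_A = (1.486/0.014)·16.28·1.604^(2/3)·√0.017 = 308.7 ft³/s.
Channel B: With bottom width b = 9.12 ft and side slope z = 1.1: A = (b + zy)y = (9.12 + 1.1×3.07)×3.07 = 38.37 ft²; P = b + 2y√(1+z²) = 9.12 + 2×3.07×1.487 = 18.25 ft. Hydraulic radius R = A/P = 38.37/18.25 = 2.102 ft. Q_B = (1.486/0.014)·38.37·2.102^(2/3)·√0.017 = 871.4 ft³/s.
Q_A = 308.7 ft³/s vs Q_B = 871.4 ft³/s, so channel B carries more.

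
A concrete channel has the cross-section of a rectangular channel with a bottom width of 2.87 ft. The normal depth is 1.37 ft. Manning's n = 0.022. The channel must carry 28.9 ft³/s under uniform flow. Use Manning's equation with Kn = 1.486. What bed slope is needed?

S = 0.019

Flow area A = b·y = 2.87 × 1.37 = 3.932 ft². Wetted perimeter P = b + 2y = 2.87 + 2×1.37 = 5.61 ft.
Hydraulic radius R = A/P = 3.932/5.61 = 0.7009 ft.
From Manning's equation, S = [nQ / (1.486 A R^(2/3))]² = [0.022 × 28.9 / (1.486 × 3.932 × 0.7009^(2/3))]² = 0.019.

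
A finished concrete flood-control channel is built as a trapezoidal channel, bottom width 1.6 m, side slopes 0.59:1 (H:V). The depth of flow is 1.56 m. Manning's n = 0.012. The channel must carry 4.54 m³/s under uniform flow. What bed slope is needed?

S = 0.00028

With bottom width b = 1.6 m and side slope z = 0.59: A = (b + zy)y = (1.6 + 0.59×1.56)×1.56 = 3.932 m²; P = b + 2y√(1+z²) = 1.6 + 2×1.56×1.161 = 5.223 m.
Hydraulic radius R = A/P = 3.932/5.223 = 0.7529 m.
From Manning's equation, S = [nQ / (1 A R^(2/3))]² = [0.012 × 4.54 / (1 × 3.932 × 0.7529^(2/3))]² = 0.00028.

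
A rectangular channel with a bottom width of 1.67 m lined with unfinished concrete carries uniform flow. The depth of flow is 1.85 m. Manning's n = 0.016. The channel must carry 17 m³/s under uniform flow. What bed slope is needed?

Flow area A = b·y = 1.67 × 1.85 = 3.09 m². Wetted perimeter P = b + 2y = 1.67 + 2×1.85 = 5.37 m.
Hydraulic radius R = A/P = 3.09/5.37 = 0.5753 m.
From Manning's equation, S = [nQ / (1 A R^(2/3))]² = [0.016 × 17 / (1 × 3.09 × 0.5753^(2/3))]² = 0.0162.

S = 0.0162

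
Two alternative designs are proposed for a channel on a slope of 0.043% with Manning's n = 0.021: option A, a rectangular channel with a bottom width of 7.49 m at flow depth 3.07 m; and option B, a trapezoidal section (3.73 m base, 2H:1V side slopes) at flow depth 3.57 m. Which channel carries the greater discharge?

Channel A: Flow area A = b·y = 7.49 × 3.07 = 22.99 m². Wetted perimeter P = b + 2y = 7.49 + 2×3.07 = 13.63 m. Hydraulic radius R = A/P = 22.99/13.63 = 1.687 m. Q_A = (1/0.021)·22.99·1.687^(2/3)·√0.00043 = 32.18 m³/s.
Channel B: With bottom width b = 3.73 m and side slope z = 2: A = (b + zy)y = (3.73 + 2×3.57)×3.57 = 38.81 m²; P = b + 2y√(1+z²) = 3.73 + 2×3.57×2.236 = 19.7 m. Hydraulic radius R = A/P = 38.81/19.7 = 1.97 m. Q_B = (1/0.021)·38.81·1.97^(2/3)·√0.00043 = 60.22 m³/s.
Q_A = 32.18 m³/s vs Q_B = 60.22 m³/s, so channel B carries more.

channel B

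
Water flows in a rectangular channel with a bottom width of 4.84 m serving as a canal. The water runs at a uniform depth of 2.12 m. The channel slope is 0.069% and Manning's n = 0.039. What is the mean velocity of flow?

Flow area A = b·y = 4.84 × 2.12 = 10.26 m². Wetted perimeter P = b + 2y = 4.84 + 2×2.12 = 9.08 m.
Hydraulic radius R = A/P = 10.26/9.08 = 1.13 m.
From Manning's equation, V = (1/n) R^(2/3) S^(1/2) = (1/0.039) × 1.13^(2/3) × 0.00069^(1/2) = 0.731 m/s.

V = 0.731 m/s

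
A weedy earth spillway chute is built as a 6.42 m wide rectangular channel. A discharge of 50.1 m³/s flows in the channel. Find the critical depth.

y_c = 1.84 m

For a rectangular channel, critical depth y_c = (q²/g)^(1/3) where q = Q/b = 50.1/6.42 = 7.804 m²/s.
So y_c = (7.804²/9.81)^(1/3) = 1.84 m.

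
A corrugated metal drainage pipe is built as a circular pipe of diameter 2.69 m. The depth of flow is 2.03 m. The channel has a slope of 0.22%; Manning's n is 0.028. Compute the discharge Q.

Q = 6.71 m³/s

For a circular section of diameter D = 2.69 m at depth y = 2.03 m, the central angle is θ = 2 arccos(1 − 2y/D) = 4.21 rad. Then A = (D²/8)(θ − sin θ) = 4.601 m² and P = Dθ/2 = 5.663 m.
Hydraulic radius R = A/P = 4.601/5.663 = 0.8125 m.
Manning's equation: Q = (1/n) A R^(2/3) S^(1/2) = (1/0.028) × 4.601 × 0.8125^(2/3) × 0.0022^(1/2) = 6.71 m³/s.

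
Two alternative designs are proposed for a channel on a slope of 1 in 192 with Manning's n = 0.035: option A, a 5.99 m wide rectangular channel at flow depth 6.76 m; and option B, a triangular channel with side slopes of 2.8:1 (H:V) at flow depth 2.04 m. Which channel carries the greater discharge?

Channel A: Flow area A = b·y = 5.99 × 6.76 = 40.49 m². Wetted perimeter P = b + 2y = 5.99 + 2×6.76 = 19.51 m. Hydraulic radius R = A/P = 40.49/19.51 = 2.075 m. Q_A = (1/0.035)·40.49·2.075^(2/3)·√0.005208 = 135.9 m³/s.
Channel B: For a triangular section with side slope z = 2.8: A = zy² = 2.8×2.04² = 11.65 m²; P = 2y√(1+z²) = 2×2.04×2.973 = 12.13 m. Hydraulic radius R = A/P = 11.65/12.13 = 0.9606 m. Q_B = (1/0.035)·11.65·0.9606^(2/3)·√0.005208 = 23.39 m³/s.
Q_A = 135.9 m³/s vs Q_B = 23.39 m³/s, so channel A carries more.

channel A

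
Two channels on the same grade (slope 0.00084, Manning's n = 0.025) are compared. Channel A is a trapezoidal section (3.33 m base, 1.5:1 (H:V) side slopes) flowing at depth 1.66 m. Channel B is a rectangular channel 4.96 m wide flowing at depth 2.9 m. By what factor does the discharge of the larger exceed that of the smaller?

1.76

Channel A: With bottom width b = 3.33 m and side slope z = 1.5: A = (b + zy)y = (3.33 + 1.5×1.66)×1.66 = 9.661 m²; P = b + 2y√(1+z²) = 3.33 + 2×1.66×1.803 = 9.315 m. Hydraulic radius R = A/P = 9.661/9.315 = 1.037 m. Q_A = (1/0.025)·9.661·1.037^(2/3)·√0.00084 = 11.48 m³/s.
Channel B: Flow area A = b·y = 4.96 × 2.9 = 14.38 m². Wetted perimeter P = b + 2y = 4.96 + 2×2.9 = 10.76 m. Hydraulic radius R = A/P = 14.38/10.76 = 1.337 m. Q_B = (1/0.025)·14.38·1.337^(2/3)·√0.00084 = 20.24 m³/s.
The larger discharge is 20.24 m³/s and the smaller is 11.48 m³/s; the ratio is 1.76.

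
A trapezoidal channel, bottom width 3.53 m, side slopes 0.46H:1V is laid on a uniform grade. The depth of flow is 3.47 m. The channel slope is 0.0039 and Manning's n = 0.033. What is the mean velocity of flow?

With bottom width b = 3.53 m and side slope z = 0.46: A = (b + zy)y = (3.53 + 0.46×3.47)×3.47 = 17.79 m²; P = b + 2y√(1+z²) = 3.53 + 2×3.47×1.101 = 11.17 m.
Hydraulic radius R = A/P = 17.79/11.17 = 1.593 m.
From Manning's equation, V = (1/n) R^(2/3) S^(1/2) = (1/0.033) × 1.593^(2/3) × 0.0039^(1/2) = 2.58 m/s.

V = 2.58 m/s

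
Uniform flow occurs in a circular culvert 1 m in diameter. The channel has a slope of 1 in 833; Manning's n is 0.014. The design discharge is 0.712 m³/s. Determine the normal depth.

Manning's equation rearranged: A R^(2/3) = nQ / (1·√S) = 0.014 × 0.712 / (√0.0012) = 0.2877.
Try y = 0.878 m: A R^(2/3) = 0.3282 — too large.
Try y = 0.615 m: A R^(2/3) = 0.2174 — too small.
Try y = 0.758 m: A R^(2/3) = 0.2877 — close enough.

y_n = 0.758 m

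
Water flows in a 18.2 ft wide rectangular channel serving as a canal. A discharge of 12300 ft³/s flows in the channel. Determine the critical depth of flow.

y_c = 24.2 ft

For a rectangular channel, critical depth y_c = (q²/g)^(1/3) where q = Q/b = 12300/18.2 = 675.8 ft²/s.
So y_c = (675.8²/32.2)^(1/3) = 24.2 ft.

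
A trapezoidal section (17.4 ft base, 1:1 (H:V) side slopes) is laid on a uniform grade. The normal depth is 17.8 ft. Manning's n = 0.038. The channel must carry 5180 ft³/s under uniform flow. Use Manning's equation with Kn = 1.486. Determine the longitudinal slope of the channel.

With bottom width b = 17.4 ft and side slope z = 1: A = (b + zy)y = (17.4 + 1×17.8)×17.8 = 626.6 ft²; P = b + 2y√(1+z²) = 17.4 + 2×17.8×1.414 = 67.75 ft.
Hydraulic radius R = A/P = 626.6/67.75 = 9.249 ft.
From Manning's equation, S = [nQ / (1.486 A R^(2/3))]² = [0.038 × 5180 / (1.486 × 626.6 × 9.249^(2/3))]² = 0.0023.

S = 0.0023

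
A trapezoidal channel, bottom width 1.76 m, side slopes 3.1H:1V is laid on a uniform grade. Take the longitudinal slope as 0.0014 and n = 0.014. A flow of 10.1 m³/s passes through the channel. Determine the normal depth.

Manning's equation rearranged: A R^(2/3) = nQ / (1·√S) = 0.014 × 10.1 / (√0.0014) = 3.779.
Try y = 1.31 m: A R^(2/3) = 6.243 — too large.
Try y = 1.05 m: A R^(2/3) = 3.797 — close enough.

y_n = 1.05 m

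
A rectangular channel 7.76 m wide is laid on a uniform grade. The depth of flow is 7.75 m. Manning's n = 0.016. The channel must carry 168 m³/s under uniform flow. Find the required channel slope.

Flow area A = b·y = 7.76 × 7.75 = 60.14 m². Wetted perimeter P = b + 2y = 7.76 + 2×7.75 = 23.26 m.
Hydraulic radius R = A/P = 60.14/23.26 = 2.586 m.
From Manning's equation, S = [nQ / (1 A R^(2/3))]² = [0.016 × 168 / (1 × 60.14 × 2.586^(2/3))]² = 0.000563.

S = 0.000563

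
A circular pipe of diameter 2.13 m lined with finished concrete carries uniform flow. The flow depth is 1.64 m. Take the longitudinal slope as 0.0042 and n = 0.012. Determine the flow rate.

For a circular section of diameter D = 2.13 m at depth y = 1.64 m, the central angle is θ = 2 arccos(1 − 2y/D) = 4.282 rad. Then A = (D²/8)(θ − sin θ) = 2.944 m² and P = Dθ/2 = 4.561 m.
Hydraulic radius R = A/P = 2.944/4.561 = 0.6455 m.
Manning's equation: Q = (1/n) A R^(2/3) S^(1/2) = (1/0.012) × 2.944 × 0.6455^(2/3) × 0.0042^(1/2) = 11.9 m³/s.

Q = 11.9 m³/s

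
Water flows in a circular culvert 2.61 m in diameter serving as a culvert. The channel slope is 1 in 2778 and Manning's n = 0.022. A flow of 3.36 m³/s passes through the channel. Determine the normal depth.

Manning's equation rearranged: A R^(2/3) = nQ / (1·√S) = 0.022 × 3.36 / (√0.00036) = 3.896.
Try y = 1.47 m: A R^(2/3) = 2.449 — short.
Try y = 2.43 m: A R^(2/3) = 4.328 — over.
Try y = 2.07 m: A R^(2/3) = 3.9 — ≈ 3.896.

y_n = 2.07 m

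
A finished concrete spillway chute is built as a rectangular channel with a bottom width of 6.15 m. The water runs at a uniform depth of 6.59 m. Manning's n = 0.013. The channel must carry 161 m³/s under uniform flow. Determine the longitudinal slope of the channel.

S = 0.000994

Flow area A = b·y = 6.15 × 6.59 = 40.53 m². Wetted perimeter P = b + 2y = 6.15 + 2×6.59 = 19.33 m.
Hydraulic radius R = A/P = 40.53/19.33 = 2.097 m.
From Manning's equation, S = [nQ / (1 A R^(2/3))]² = [0.013 × 161 / (1 × 40.53 × 2.097^(2/3))]² = 0.000994.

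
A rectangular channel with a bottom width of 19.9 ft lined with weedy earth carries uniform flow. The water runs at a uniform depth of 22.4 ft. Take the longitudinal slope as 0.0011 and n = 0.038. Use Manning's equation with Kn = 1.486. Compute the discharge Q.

Q = 2090 ft³/s

Flow area A = b·y = 19.9 × 22.4 = 445.8 ft². Wetted perimeter P = b + 2y = 19.9 + 2×22.4 = 64.7 ft.
Hydraulic radius R = A/P = 445.8/64.7 = 6.89 ft.
Manning's equation: Q = (1.486/n) A R^(2/3) S^(1/2) = (1.486/0.038) × 445.8 × 6.89^(2/3) × 0.0011^(1/2) = 2090 ft³/s.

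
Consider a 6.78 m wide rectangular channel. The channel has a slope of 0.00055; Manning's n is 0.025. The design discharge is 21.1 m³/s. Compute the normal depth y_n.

Manning's equation rearranged: A R^(2/3) = nQ / (1·√S) = 0.025 × 21.1 / (√0.00055) = 22.49.
Try y = 2.89 m: A R^(2/3) = 26.36 — too large.
Try y = 2.24 m: A R^(2/3) = 18.54 — too small.
Try y = 2.57 m: A R^(2/3) = 22.44 — ≈ 22.49.

y_n = 2.57 m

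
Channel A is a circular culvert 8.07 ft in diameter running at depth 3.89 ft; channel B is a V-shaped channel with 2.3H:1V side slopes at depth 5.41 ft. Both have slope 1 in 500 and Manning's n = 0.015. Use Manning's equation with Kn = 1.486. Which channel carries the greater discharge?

channel B

Channel A: For a circular section of diameter D = 8.07 ft at depth y = 3.89 ft, the central angle is θ = 2 arccos(1 − 2y/D) = 3.07 rad. Then A = (D²/8)(θ − sin θ) = 24.4 ft² and P = Dθ/2 = 12.39 ft. Hydraulic radius R = A/P = 24.4/12.39 = 1.97 ft. Q_A = (1.486/0.015)·24.4·1.97^(2/3)·√0.002 = 169.9 ft³/s.
Channel B: For a triangular section with side slope z = 2.3: A = zy² = 2.3×5.41² = 67.32 ft²; P = 2y√(1+z²) = 2×5.41×2.508 = 27.14 ft. Hydraulic radius R = A/P = 67.32/27.14 = 2.481 ft. Q_B = (1.486/0.015)·67.32·2.481^(2/3)·√0.002 = 546.5 ft³/s.
Q_A = 169.9 ft³/s vs Q_B = 546.5 ft³/s, so channel B carries more.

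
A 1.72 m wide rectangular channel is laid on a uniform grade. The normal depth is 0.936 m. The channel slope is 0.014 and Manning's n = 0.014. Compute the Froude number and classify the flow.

supercritical

Flow area A = b·y = 1.72 × 0.936 = 1.61 m². Wetted perimeter P = b + 2y = 1.72 + 2×0.936 = 3.592 m.
Hydraulic radius R = A/P = 1.61/3.592 = 0.4482 m.
V = (1/n) R^(2/3) √S = (1/0.014) × 0.4482^(2/3) × √0.014 = 4.95 m/s. Hydraulic depth D_h = A/T = 1.61/1.72 = 0.936 m.
Froude number Fr = V/√(g·D_h) = 4.95/√(9.81×0.936) = 1.63, which is greater than 1, so the flow is supercritical.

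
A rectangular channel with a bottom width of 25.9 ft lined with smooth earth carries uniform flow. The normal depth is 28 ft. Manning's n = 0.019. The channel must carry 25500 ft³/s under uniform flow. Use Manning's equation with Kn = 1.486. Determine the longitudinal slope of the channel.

Flow area A = b·y = 25.9 × 28 = 725.2 ft². Wetted perimeter P = b + 2y = 25.9 + 2×28 = 81.9 ft.
Hydraulic radius R = A/P = 725.2/81.9 = 8.855 ft.
From Manning's equation, S = [nQ / (1.486 A R^(2/3))]² = [0.019 × 25500 / (1.486 × 725.2 × 8.855^(2/3))]² = 0.011.

S = 0.011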